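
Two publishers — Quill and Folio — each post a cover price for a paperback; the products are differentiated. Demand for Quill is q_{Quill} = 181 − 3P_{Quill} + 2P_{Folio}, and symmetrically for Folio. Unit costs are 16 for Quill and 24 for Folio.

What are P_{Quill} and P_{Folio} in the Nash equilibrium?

Quill's profit: π = (P_{Quill} − 16)(181 − 3P_{Quill} + 2P_{Folio}).
∂π/∂P_{Quill} = 229 − 6P_{Quill} + 2P_{Folio} = 0 ⇒ P_{Quill} = 229/6 + (1/3)P_{Folio}.
Similarly P_{Folio} = 253/6 + (1/3)P_{Quill}.
Plugging P_{Folio} into Quill's best response: P_{Quill} = 229/6 + (1/3)(253/6 + (1/3)P_{Quill}) ⇒ (8/9)P_{Quill} = 470/9, so P_{Quill} = 58.75.
Then P_{Folio} = 253/6 + (1/3)·58.75 = 61.75.

58.75, 61.75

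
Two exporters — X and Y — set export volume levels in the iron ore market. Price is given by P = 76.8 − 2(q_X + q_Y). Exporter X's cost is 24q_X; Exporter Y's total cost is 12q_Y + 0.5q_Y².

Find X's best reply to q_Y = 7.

Exporter X's profit: π = q_X(76.8 − 2(q_X + q_Y)) − 24q_X.
∂π/∂q_X = 52.8 − 4q_X − 2q_Y = 0, so q_X = 13.2 − 0.5q_Y.
At q_Y = 7: q_X = 13.2 − 0.5·7 = 9.7.

9.7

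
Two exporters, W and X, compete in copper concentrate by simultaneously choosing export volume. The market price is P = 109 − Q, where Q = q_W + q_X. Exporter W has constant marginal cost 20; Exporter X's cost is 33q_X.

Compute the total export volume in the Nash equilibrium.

Exporter W's profit: π = q_W(109 − (q_W + q_X)) − 20q_W.
∂π/∂q_W = 89 − 2q_W − q_X = 0, so q_W = 44.5 − 0.5q_X.
By the same steps for X: q_X = 38 − 0.5q_W.
Plugging q_X into W's best response: q_W = 44.5 − 0.5(38 − 0.5q_W) ⇒ 0.75q_W = 25.5, so q_W = 34.
Then q_X = 38 − 0.5·34 = 21.
Total export volume: 34 + 21 = 55.

55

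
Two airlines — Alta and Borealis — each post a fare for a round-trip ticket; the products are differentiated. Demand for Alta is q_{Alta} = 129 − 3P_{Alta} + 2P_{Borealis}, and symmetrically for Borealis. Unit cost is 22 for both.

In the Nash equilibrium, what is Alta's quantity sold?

80.25

Alta's profit: π = (P_{Alta} − 22)(129 − 3P_{Alta} + 2P_{Borealis}).
∂π/∂P_{Alta} = 195 − 6P_{Alta} + 2P_{Borealis} = 0 ⇒ P_{Alta} = 32.5 + (1/3)P_{Borealis}.
The game is symmetric, so in equilibrium P_{Borealis} = P_{Alta}: the reaction function gives (2/3)P_{Alta} = 32.5, hence P_{Alta} = 48.75.
q_{Alta} = 129 − 3·48.75 + 2·48.75 = 80.25.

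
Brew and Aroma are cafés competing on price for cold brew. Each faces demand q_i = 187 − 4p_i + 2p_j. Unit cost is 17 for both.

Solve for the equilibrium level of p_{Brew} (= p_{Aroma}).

Brew's profit: π = (p_{Brew} − 17)(187 − 4p_{Brew} + 2p_{Aroma}).
∂π/∂p_{Brew} = 255 − 8p_{Brew} + 2p_{Aroma} = 0 ⇒ p_{Brew} = 31.875 + 0.25p_{Aroma}.
By symmetry p_{Aroma} = p_{Brew}; substituting into the reaction function, 0.75p_{Brew} = 31.875 and p_{Brew} = 42.5.

42.5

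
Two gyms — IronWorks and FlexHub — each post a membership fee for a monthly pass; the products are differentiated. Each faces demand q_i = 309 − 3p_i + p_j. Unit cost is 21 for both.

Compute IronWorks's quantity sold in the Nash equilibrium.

IronWorks's profit: π = (p_{IronWorks} − 21)(309 − 3p_{IronWorks} + p_{FlexHub}).
∂π/∂p_{IronWorks} = 372 − 6p_{IronWorks} + p_{FlexHub} = 0 ⇒ p_{IronWorks} = 62 + (1/6)p_{FlexHub}.
The game is symmetric, so in equilibrium p_{FlexHub} = p_{IronWorks}: the reaction function gives (5/6)p_{IronWorks} = 62, hence p_{IronWorks} = 74.4.
q_{IronWorks} = 309 − 3·74.4 + 74.4 = 160.2.

160.2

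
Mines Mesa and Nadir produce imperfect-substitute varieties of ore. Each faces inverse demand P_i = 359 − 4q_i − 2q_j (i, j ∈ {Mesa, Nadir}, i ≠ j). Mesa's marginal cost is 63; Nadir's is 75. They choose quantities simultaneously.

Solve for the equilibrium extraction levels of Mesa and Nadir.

30, 28

Mine Mesa's profit: π = q_{Mesa}(359 − 4q_{Mesa} − 2q_{Nadir}) − 63q_{Mesa}.
∂π/∂q_{Mesa} = 296 − 8q_{Mesa} − 2q_{Nadir} = 0 ⇒ q_{Mesa} = 37 − 0.25q_{Nadir}.
Similarly q_{Nadir} = 35.5 − 0.25q_{Mesa}.
Solving the two reaction functions simultaneously: (1 − (−0.25)(−0.25))q_{Mesa} = 37 − 0.25·35.5, so 0.9375q_{Mesa} = 28.125 and q_{Mesa} = 30.
Then q_{Nadir} = 35.5 − 0.25·30 = 28.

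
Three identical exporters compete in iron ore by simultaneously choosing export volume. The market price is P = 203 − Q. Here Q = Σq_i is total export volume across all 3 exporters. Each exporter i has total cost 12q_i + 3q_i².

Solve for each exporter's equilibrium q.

19.1

A representative exporter's profit is π_i = q_i(203 − Q) − 12q_i − 3q_i², with Q = q_i + Σ_{j≠i} q_j.
First-order condition: 191 − 8q_i − Σ_{j≠i} q_j = 0.
In a symmetric equilibrium every exporter chooses the same q, so Σ_{j≠i} q_j = 2q. The condition becomes 191 − 10q = 0, giving q = 191/10 = 19.1.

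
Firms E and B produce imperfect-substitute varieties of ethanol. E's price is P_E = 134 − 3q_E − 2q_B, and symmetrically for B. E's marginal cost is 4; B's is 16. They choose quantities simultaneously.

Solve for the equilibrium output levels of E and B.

Firm E's profit: π = q_E(134 − 3q_E − 2q_B) − 4q_E.
∂π/∂q_E = 130 − 6q_E − 2q_B = 0 ⇒ q_E = 65/3 − (1/3)q_B.
Similarly q_B = 59/3 − (1/3)q_E.
Substituting the second reaction function into the first: q_E = 65/3 − (1/3)(59/3 − (1/3)q_E), which gives (8/9)q_E = 136/9 ⇒ q_E = 17.
Then q_B = 59/3 − (1/3)·17 = 14.

17, 14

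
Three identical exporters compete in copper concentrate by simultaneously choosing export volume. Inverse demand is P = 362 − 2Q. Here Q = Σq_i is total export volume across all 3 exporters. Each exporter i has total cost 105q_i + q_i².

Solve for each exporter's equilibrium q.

25.7

A representative exporter's profit is π_i = q_i(362 − 2Q) − 105q_i − q_i², with Q = q_i + Σ_{j≠i} q_j.
First-order condition: 257 − 6q_i − 2Σ_{j≠i} q_j = 0.
Imposing symmetry (q_j = q for all j) turns Σ_{j≠i} q_j into 2q, so 257 = 10q and q = 25.7.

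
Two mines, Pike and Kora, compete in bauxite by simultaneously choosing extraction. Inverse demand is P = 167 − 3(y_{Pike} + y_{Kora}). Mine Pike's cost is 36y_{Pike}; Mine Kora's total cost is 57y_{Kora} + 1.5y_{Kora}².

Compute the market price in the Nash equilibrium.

92.6

Mine Pike's profit: π = y_{Pike}(167 − 3(y_{Pike} + y_{Kora})) − 36y_{Pike}.
∂π/∂y_{Pike} = 131 − 6y_{Pike} − 3y_{Kora} = 0, so y_{Pike} = 131/6 − 0.5y_{Kora}.
For Kora: ∂π/∂y_{Kora} = 110 − 9y_{Kora} − 3y_{Pike} = 0 ⇒ y_{Kora} = 110/9 − (1/3)y_{Pike}.
Solving the two reaction functions simultaneously: (1 − (−0.5)(−1/3))y_{Pike} = 131/6 − 0.5·(110/9), so (5/6)y_{Pike} = 283/18 and y_{Pike} = 283/15.
Then y_{Kora} = 110/9 − (1/3)·(283/15) = 89/15.
Equilibrium price: P = 167 − 3·24.8 = 92.6.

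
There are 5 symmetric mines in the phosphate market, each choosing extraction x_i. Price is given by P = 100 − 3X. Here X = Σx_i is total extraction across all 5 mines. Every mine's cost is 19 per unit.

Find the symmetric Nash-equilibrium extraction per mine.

A representative mine's profit is π_i = x_i(100 − 3X) − 19x_i, with X = x_i + Σ_{j≠i} x_j.
First-order condition: 81 − 6x_i − 3Σ_{j≠i} x_j = 0.
Imposing symmetry (x_j = x for all j) turns Σ_{j≠i} x_j into 4x, so 81 = 18x and x = 4.5.

4.5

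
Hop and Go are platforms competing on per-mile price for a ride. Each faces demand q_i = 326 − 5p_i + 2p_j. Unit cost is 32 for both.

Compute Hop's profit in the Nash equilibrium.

Hop's profit: π = (p_{Hop} − 32)(326 − 5p_{Hop} + 2p_{Go}).
∂π/∂p_{Hop} = 486 − 10p_{Hop} + 2p_{Go} = 0 ⇒ p_{Hop} = 48.6 + 0.2p_{Go}.
By symmetry p_{Go} = p_{Hop}; substituting into the reaction function, 0.8p_{Hop} = 48.6 and p_{Hop} = 60.75.
q_{Hop} = 326 − 5·60.75 + 2·60.75 = 143.75.
Profit = (60.75 − 32)·143.75 = 4132.8125.

4132.8125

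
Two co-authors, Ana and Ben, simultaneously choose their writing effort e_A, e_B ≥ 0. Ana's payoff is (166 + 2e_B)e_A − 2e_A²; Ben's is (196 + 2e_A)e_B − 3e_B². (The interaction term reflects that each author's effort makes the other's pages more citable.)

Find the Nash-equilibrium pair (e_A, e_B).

69.4, 55.8

Expanding Ana's payoff: 166e_A + 2e_Be_A − 2e_A².
∂π/∂e_A = 166 + 2e_B − 4e_A = 0, so e_A = 41.5 + 0.5e_B.
Likewise for Ben: e_B = 98/3 + (1/3)e_A.
Substituting the second reaction function into the first: e_A = 41.5 + 0.5(98/3 + (1/3)e_A), which gives (5/6)e_A = 347/6 ⇒ e_A = 69.4.
Then e_B = 98/3 + (1/3)·69.4 = 55.8.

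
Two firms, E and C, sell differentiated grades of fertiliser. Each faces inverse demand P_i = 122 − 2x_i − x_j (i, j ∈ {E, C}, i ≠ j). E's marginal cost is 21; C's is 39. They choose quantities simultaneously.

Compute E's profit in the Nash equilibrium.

915.92

Firm E's profit: π = x_E(122 − 2x_E − x_C) − 21x_E.
∂π/∂x_E = 101 − 4x_E − x_C = 0 ⇒ x_E = 25.25 − 0.25x_C.
Similarly x_C = 20.75 − 0.25x_E.
Plugging x_C into E's best response: x_E = 25.25 − 0.25(20.75 − 0.25x_E) ⇒ 0.9375x_E = 20.0625, so x_E = 21.4.
Then x_C = 20.75 − 0.25·21.4 = 15.4.
P_E = 122 − 2·21.4 − 15.4 = 63.8.
Profit = (63.8 − 21)·21.4 = 915.92.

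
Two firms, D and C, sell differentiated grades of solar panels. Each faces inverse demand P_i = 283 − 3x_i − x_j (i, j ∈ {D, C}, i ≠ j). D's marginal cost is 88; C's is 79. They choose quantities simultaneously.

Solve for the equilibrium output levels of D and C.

27.6, 29.4

Firm D's profit: π = x_D(283 − 3x_D − x_C) − 88x_D.
∂π/∂x_D = 195 − 6x_D − x_C = 0 ⇒ x_D = 32.5 − (1/6)x_C.
Similarly x_C = 34 − (1/6)x_D.
Substituting the second reaction function into the first: x_D = 32.5 − (1/6)(34 − (1/6)x_D), which gives (35/36)x_D = 161/6 ⇒ x_D = 27.6.
Then x_C = 34 − (1/6)·27.6 = 29.4.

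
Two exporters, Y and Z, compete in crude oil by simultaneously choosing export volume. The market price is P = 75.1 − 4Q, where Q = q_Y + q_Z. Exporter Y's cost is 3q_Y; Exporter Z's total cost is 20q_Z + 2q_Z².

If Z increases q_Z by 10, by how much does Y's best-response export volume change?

Exporter Y's profit: π = q_Y(75.1 − 4(q_Y + q_Z)) − 3q_Y.
∂π/∂q_Y = 72.1 − 8q_Y − 4q_Z = 0, so q_Y = 9.0125 − 0.5q_Z.
The reaction-function slope is −0.5, so a 10-unit rise in q_Z moves q_Y by −0.5 × 10 = −5. Y's best response falls — the actions are strategic substitutes.

-5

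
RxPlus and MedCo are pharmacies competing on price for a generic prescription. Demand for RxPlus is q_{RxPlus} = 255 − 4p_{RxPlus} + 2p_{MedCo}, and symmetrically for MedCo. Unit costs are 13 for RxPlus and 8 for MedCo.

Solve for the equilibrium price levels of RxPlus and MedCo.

50.5, 48.5

RxPlus's profit: π = (p_{RxPlus} − 13)(255 − 4p_{RxPlus} + 2p_{MedCo}).
∂π/∂p_{RxPlus} = 307 − 8p_{RxPlus} + 2p_{MedCo} = 0 ⇒ p_{RxPlus} = 38.375 + 0.25p_{MedCo}.
Similarly p_{MedCo} = 35.875 + 0.25p_{RxPlus}.
Substituting the second reaction function into the first: p_{RxPlus} = 38.375 + 0.25(35.875 + 0.25p_{RxPlus}), which gives 0.9375p_{RxPlus} = 1515/32 ⇒ p_{RxPlus} = 50.5.
Then p_{MedCo} = 35.875 + 0.25·50.5 = 48.5.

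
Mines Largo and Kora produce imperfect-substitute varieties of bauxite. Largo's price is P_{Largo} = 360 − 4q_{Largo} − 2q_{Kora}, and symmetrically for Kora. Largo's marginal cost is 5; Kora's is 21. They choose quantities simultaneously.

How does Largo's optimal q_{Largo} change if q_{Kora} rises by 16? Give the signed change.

Mine Largo's profit: π = q_{Largo}(360 − 4q_{Largo} − 2q_{Kora}) − 5q_{Largo}.
∂π/∂q_{Largo} = 355 − 8q_{Largo} − 2q_{Kora} = 0 ⇒ q_{Largo} = 44.375 − 0.25q_{Kora}.
The reaction-function slope is −0.25, so a 16-unit rise in q_{Kora} moves q_{Largo} by −0.25 × 16 = −4. Largo's best response falls — the actions are strategic substitutes.

-4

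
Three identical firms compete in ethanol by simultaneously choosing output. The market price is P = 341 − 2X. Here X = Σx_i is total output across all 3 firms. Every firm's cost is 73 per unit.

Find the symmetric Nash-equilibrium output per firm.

33.5

A representative firm's profit is π_i = x_i(341 − 2X) − 73x_i, with X = x_i + Σ_{j≠i} x_j.
First-order condition: 268 − 4x_i − 2Σ_{j≠i} x_j = 0.
In a symmetric equilibrium every firm chooses the same x, so Σ_{j≠i} x_j = 2x. The condition becomes 268 − 8x = 0, giving x = 268/8 = 33.5.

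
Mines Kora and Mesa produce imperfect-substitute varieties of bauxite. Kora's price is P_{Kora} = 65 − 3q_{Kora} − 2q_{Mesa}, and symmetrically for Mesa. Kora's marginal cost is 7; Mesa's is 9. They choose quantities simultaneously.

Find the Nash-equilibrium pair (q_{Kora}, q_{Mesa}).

Mine Kora's profit: π = q_{Kora}(65 − 3q_{Kora} − 2q_{Mesa}) − 7q_{Kora}.
∂π/∂q_{Kora} = 58 − 6q_{Kora} − 2q_{Mesa} = 0 ⇒ q_{Kora} = 29/3 − (1/3)q_{Mesa}.
Similarly q_{Mesa} = 28/3 − (1/3)q_{Kora}.
Substituting the second reaction function into the first: q_{Kora} = 29/3 − (1/3)(28/3 − (1/3)q_{Kora}), which gives (8/9)q_{Kora} = 59/9 ⇒ q_{Kora} = 7.375.
Then q_{Mesa} = 28/3 − (1/3)·7.375 = 6.875.

7.375, 6.875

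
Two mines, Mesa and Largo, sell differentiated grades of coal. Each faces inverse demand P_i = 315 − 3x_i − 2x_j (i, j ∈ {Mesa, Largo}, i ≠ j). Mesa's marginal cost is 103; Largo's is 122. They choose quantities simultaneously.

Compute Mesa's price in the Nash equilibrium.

Mine Mesa's profit: π = x_{Mesa}(315 − 3x_{Mesa} − 2x_{Largo}) − 103x_{Mesa}.
∂π/∂x_{Mesa} = 212 − 6x_{Mesa} − 2x_{Largo} = 0 ⇒ x_{Mesa} = 106/3 − (1/3)x_{Largo}.
Similarly x_{Largo} = 193/6 − (1/3)x_{Mesa}.
Solving the two reaction functions simultaneously: (1 − (−1/3)(−1/3))x_{Mesa} = 106/3 − (1/3)·(193/6), so (8/9)x_{Mesa} = 443/18 and x_{Mesa} = 27.6875.
Then x_{Largo} = 193/6 − (1/3)·27.6875 = 22.9375.
P_{Mesa} = 315 − 3·27.6875 − 2·22.9375 = 186.0625.

186.0625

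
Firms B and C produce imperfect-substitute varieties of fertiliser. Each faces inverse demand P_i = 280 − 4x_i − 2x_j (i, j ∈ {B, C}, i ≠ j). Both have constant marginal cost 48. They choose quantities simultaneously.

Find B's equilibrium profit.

2152.96

Firm B's profit: π = x_B(280 − 4x_B − 2x_C) − 48x_B.
∂π/∂x_B = 232 − 8x_B − 2x_C = 0 ⇒ x_B = 29 − 0.25x_C.
By symmetry x_C = x_B; substituting into the reaction function, 1.25x_B = 29 and x_B = 23.2.
P_B = 280 − 4·23.2 − 2·23.2 = 140.8.
Profit = (140.8 − 48)·23.2 = 2152.96.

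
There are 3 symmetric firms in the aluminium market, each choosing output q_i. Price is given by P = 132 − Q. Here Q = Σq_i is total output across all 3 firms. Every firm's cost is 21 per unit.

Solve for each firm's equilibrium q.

A representative firm's profit is π_i = q_i(132 − Q) − 21q_i, with Q = q_i + Σ_{j≠i} q_j.
First-order condition: 111 − 2q_i − Σ_{j≠i} q_j = 0.
In a symmetric equilibrium every firm chooses the same q, so Σ_{j≠i} q_j = 2q. The condition becomes 111 − 4q = 0, giving q = 111/4 = 27.75.

27.75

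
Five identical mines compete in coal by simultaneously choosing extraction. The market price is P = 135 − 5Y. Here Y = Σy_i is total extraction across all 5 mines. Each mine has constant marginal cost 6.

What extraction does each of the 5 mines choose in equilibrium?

A representative mine's profit is π_i = y_i(135 − 5Y) − 6y_i, with Y = y_i + Σ_{j≠i} y_j.
First-order condition: 129 − 10y_i − 5Σ_{j≠i} y_j = 0.
In a symmetric equilibrium every mine chooses the same y, so Σ_{j≠i} y_j = 4y. The condition becomes 129 − 30y = 0, giving y = 129/30 = 4.3.

4.3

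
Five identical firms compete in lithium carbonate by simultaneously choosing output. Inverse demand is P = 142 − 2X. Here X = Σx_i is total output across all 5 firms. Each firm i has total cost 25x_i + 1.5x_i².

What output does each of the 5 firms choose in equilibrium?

7.8

A representative firm's profit is π_i = x_i(142 − 2X) − 25x_i − 1.5x_i², with X = x_i + Σ_{j≠i} x_j.
First-order condition: 117 − 7x_i − 2Σ_{j≠i} x_j = 0.
Imposing symmetry (x_j = x for all j) turns Σ_{j≠i} x_j into 4x, so 117 = 15x and x = 7.8.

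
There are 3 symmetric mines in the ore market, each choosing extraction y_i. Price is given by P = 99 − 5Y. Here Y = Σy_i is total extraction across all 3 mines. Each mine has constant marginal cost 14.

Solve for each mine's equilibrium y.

A representative mine's profit is π_i = y_i(99 − 5Y) − 14y_i, with Y = y_i + Σ_{j≠i} y_j.
First-order condition: 85 − 10y_i − 5Σ_{j≠i} y_j = 0.
In a symmetric equilibrium every mine chooses the same y, so Σ_{j≠i} y_j = 2y. The condition becomes 85 − 20y = 0, giving y = 85/20 = 4.25.

4.25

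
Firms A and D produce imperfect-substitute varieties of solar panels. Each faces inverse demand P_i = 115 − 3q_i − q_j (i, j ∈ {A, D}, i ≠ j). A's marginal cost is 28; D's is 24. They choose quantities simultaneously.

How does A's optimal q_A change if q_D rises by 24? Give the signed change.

Firm A's profit: π = q_A(115 − 3q_A − q_D) − 28q_A.
∂π/∂q_A = 87 − 6q_A − q_D = 0 ⇒ q_A = 14.5 − (1/6)q_D.
The reaction-function slope is −1/6, so a 24-unit rise in q_D moves q_A by −1/6 × 24 = −4. A's best response falls — the actions are strategic substitutes.

-4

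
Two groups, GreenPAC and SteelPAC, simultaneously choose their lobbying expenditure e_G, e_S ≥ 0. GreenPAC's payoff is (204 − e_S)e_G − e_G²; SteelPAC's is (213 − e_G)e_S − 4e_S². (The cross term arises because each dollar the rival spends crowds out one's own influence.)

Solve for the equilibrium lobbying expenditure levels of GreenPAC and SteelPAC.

Expanding GreenPAC's payoff: 204e_G − e_Se_G − e_G².
∂π/∂e_G = 204 − e_S − 2e_G = 0, so e_G = 102 − 0.5e_S.
Likewise for SteelPAC: e_S = 26.625 − 0.125e_G.
Substituting the second reaction function into the first: e_G = 102 − 0.5(26.625 − 0.125e_G), which gives 0.9375e_G = 88.6875 ⇒ e_G = 94.6.
Then e_S = 26.625 − 0.125·94.6 = 14.8.

94.6, 14.8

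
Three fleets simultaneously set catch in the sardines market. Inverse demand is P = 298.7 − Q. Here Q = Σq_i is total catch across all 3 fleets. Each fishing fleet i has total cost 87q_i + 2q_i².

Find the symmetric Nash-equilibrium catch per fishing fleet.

A representative fishing fleet's profit is π_i = q_i(298.7 − Q) − 87q_i − 2q_i², with Q = q_i + Σ_{j≠i} q_j.
First-order condition: 211.7 − 6q_i − Σ_{j≠i} q_j = 0.
Imposing symmetry (q_j = q for all j) turns Σ_{j≠i} q_j into 2q, so 211.7 = 8q and q = 26.4625.

26.4625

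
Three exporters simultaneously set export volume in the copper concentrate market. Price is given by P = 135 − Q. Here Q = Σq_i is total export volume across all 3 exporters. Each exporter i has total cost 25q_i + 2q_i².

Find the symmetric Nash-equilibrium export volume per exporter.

A representative exporter's profit is π_i = q_i(135 − Q) − 25q_i − 2q_i², with Q = q_i + Σ_{j≠i} q_j.
First-order condition: 110 − 6q_i − Σ_{j≠i} q_j = 0.
In a symmetric equilibrium every exporter chooses the same q, so Σ_{j≠i} q_j = 2q. The condition becomes 110 − 8q = 0, giving q = 110/8 = 13.75.

13.75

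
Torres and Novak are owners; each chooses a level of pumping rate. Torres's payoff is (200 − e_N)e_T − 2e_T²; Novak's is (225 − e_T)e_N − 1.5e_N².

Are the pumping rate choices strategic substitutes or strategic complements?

Expanding Torres's payoff: 200e_T − e_Ne_T − 2e_T².
∂π/∂e_T = 200 − e_N − 4e_T = 0, so e_T = 50 − 0.25e_N.
The best-response slope de_T/de_N = −0.25 < 0: the reaction function is downward-sloping, so the choices are strategic substitutes.

strategic substitutes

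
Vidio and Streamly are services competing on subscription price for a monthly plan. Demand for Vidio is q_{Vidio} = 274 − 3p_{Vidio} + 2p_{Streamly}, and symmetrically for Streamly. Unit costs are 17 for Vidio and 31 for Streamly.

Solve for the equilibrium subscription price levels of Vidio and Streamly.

Vidio's profit: π = (p_{Vidio} − 17)(274 − 3p_{Vidio} + 2p_{Streamly}).
∂π/∂p_{Vidio} = 325 − 6p_{Vidio} + 2p_{Streamly} = 0 ⇒ p_{Vidio} = 325/6 + (1/3)p_{Streamly}.
Similarly p_{Streamly} = 367/6 + (1/3)p_{Vidio}.
Substituting the second reaction function into the first: p_{Vidio} = 325/6 + (1/3)(367/6 + (1/3)p_{Vidio}), which gives (8/9)p_{Vidio} = 671/9 ⇒ p_{Vidio} = 83.875.
Then p_{Streamly} = 367/6 + (1/3)·83.875 = 89.125.

83.875, 89.125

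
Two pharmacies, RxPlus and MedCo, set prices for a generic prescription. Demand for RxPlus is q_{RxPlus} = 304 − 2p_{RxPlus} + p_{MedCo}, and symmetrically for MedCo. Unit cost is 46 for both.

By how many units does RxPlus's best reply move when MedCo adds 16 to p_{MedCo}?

4

RxPlus's profit: π = (p_{RxPlus} − 46)(304 − 2p_{RxPlus} + p_{MedCo}).
∂π/∂p_{RxPlus} = 396 − 4p_{RxPlus} + p_{MedCo} = 0 ⇒ p_{RxPlus} = 99 + 0.25p_{MedCo}.
The reaction-function slope is 0.25, so a 16-unit rise in p_{MedCo} moves p_{RxPlus} by 0.25 × 16 = 4. RxPlus's best response rises — the actions are strategic complements.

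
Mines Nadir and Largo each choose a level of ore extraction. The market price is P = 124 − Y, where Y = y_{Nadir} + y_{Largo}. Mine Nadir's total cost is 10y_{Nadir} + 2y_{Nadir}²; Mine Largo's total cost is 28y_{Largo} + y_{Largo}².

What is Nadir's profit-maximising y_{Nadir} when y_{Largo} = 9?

Mine Nadir's profit: π = y_{Nadir}(124 − (y_{Nadir} + y_{Largo})) − 10y_{Nadir} − 2y_{Nadir}².
∂π/∂y_{Nadir} = 114 − 6y_{Nadir} − y_{Largo} = 0, so y_{Nadir} = 19 − (1/6)y_{Largo}.
At y_{Largo} = 9: y_{Nadir} = 19 − (1/6)·9 = 17.5.

17.5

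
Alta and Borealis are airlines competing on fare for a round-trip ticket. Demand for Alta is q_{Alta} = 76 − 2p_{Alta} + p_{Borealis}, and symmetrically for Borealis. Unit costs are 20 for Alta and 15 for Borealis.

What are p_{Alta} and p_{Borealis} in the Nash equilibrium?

Alta's profit: π = (p_{Alta} − 20)(76 − 2p_{Alta} + p_{Borealis}).
∂π/∂p_{Alta} = 116 − 4p_{Alta} + p_{Borealis} = 0 ⇒ p_{Alta} = 29 + 0.25p_{Borealis}.
Similarly p_{Borealis} = 26.5 + 0.25p_{Alta}.
Substituting the second reaction function into the first: p_{Alta} = 29 + 0.25(26.5 + 0.25p_{Alta}), which gives 0.9375p_{Alta} = 35.625 ⇒ p_{Alta} = 38.
Then p_{Borealis} = 26.5 + 0.25·38 = 36.

38, 36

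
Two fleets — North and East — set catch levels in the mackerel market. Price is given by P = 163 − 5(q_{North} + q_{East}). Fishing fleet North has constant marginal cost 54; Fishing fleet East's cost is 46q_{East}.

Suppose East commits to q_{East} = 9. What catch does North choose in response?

6.4

Fishing fleet North's profit: π = q_{North}(163 − 5(q_{North} + q_{East})) − 54q_{North}.
∂π/∂q_{North} = 109 − 10q_{North} − 5q_{East} = 0, so q_{North} = 10.9 − 0.5q_{East}.
At q_{East} = 9: q_{North} = 10.9 − 0.5·9 = 6.4.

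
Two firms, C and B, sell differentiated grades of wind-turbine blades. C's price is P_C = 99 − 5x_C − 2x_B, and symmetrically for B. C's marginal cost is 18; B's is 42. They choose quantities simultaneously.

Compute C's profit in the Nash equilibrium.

Firm C's profit: π = x_C(99 − 5x_C − 2x_B) − 18x_C.
∂π/∂x_C = 81 − 10x_C − 2x_B = 0 ⇒ x_C = 8.1 − 0.2x_B.
Similarly x_B = 5.7 − 0.2x_C.
Plugging x_B into C's best response: x_C = 8.1 − 0.2(5.7 − 0.2x_C) ⇒ 0.96x_C = 6.96, so x_C = 7.25.
Then x_B = 5.7 − 0.2·7.25 = 4.25.
P_C = 99 − 5·7.25 − 2·4.25 = 54.25.
Profit = (54.25 − 18)·7.25 = 262.8125.

262.8125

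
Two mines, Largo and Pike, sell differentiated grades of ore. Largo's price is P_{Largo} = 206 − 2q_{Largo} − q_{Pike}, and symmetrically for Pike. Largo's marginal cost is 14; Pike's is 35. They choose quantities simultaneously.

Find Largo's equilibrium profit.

3168.08

Mine Largo's profit: π = q_{Largo}(206 − 2q_{Largo} − q_{Pike}) − 14q_{Largo}.
∂π/∂q_{Largo} = 192 − 4q_{Largo} − q_{Pike} = 0 ⇒ q_{Largo} = 48 − 0.25q_{Pike}.
Similarly q_{Pike} = 42.75 − 0.25q_{Largo}.
Substituting the second reaction function into the first: q_{Largo} = 48 − 0.25(42.75 − 0.25q_{Largo}), which gives 0.9375q_{Largo} = 37.3125 ⇒ q_{Largo} = 39.8.
Then q_{Pike} = 42.75 − 0.25·39.8 = 32.8.
P_{Largo} = 206 − 2·39.8 − 32.8 = 93.6.
Profit = (93.6 − 14)·39.8 = 3168.08.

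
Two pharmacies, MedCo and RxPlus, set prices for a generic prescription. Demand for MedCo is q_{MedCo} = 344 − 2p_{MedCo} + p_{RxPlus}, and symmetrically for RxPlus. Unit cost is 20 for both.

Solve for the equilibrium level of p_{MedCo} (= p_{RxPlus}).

MedCo's profit: π = (p_{MedCo} − 20)(344 − 2p_{MedCo} + p_{RxPlus}).
∂π/∂p_{MedCo} = 384 − 4p_{MedCo} + p_{RxPlus} = 0 ⇒ p_{MedCo} = 96 + 0.25p_{RxPlus}.
The game is symmetric, so in equilibrium p_{RxPlus} = p_{MedCo}: the reaction function gives 0.75p_{MedCo} = 96, hence p_{MedCo} = 128.

128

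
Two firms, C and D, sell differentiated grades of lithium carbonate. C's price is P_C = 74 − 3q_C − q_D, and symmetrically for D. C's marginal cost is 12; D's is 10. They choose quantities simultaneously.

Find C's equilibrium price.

Firm C's profit: π = q_C(74 − 3q_C − q_D) − 12q_C.
∂π/∂q_C = 62 − 6q_C − q_D = 0 ⇒ q_C = 31/3 − (1/6)q_D.
Similarly q_D = 32/3 − (1/6)q_C.
Solving the two reaction functions simultaneously: (1 − (−1/6)(−1/6))q_C = 31/3 − (1/6)·(32/3), so (35/36)q_C = 77/9 and q_C = 8.8.
Then q_D = 32/3 − (1/6)·8.8 = 9.2.
P_C = 74 − 3·8.8 − 9.2 = 38.4.

38.4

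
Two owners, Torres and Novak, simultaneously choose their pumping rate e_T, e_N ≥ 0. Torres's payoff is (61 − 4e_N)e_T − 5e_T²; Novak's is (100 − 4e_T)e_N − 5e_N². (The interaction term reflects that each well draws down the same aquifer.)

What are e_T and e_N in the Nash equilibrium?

2.5, 9

Expanding Torres's payoff: 61e_T − 4e_Ne_T − 5e_T².
∂π/∂e_T = 61 − 4e_N − 10e_T = 0, so e_T = 6.1 − 0.4e_N.
Likewise for Novak: e_N = 10 − 0.4e_T.
Substituting the second reaction function into the first: e_T = 6.1 − 0.4(10 − 0.4e_T), which gives 0.84e_T = 2.1 ⇒ e_T = 2.5.
Then e_N = 10 − 0.4·2.5 = 9.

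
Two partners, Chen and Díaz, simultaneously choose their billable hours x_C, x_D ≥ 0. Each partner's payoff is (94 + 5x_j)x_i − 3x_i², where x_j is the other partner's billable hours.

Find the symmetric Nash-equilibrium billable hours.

94

Chen's payoff is (94 + 5x_D)x_C − 3x_C².
∂π/∂x_C = 94 + 5x_D − 6x_C = 0, so x_C = 47/3 + (5/6)x_D.
By symmetry x_D = x_C; substituting into the reaction function, (1/6)x_C = 47/3 and x_C = 94.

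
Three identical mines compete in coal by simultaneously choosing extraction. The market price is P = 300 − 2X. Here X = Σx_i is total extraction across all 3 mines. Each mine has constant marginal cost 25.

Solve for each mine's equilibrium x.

A representative mine's profit is π_i = x_i(300 − 2X) − 25x_i, with X = x_i + Σ_{j≠i} x_j.
First-order condition: 275 − 4x_i − 2Σ_{j≠i} x_j = 0.
Imposing symmetry (x_j = x for all j) turns Σ_{j≠i} x_j into 2x, so 275 = 8x and x = 34.375.

34.375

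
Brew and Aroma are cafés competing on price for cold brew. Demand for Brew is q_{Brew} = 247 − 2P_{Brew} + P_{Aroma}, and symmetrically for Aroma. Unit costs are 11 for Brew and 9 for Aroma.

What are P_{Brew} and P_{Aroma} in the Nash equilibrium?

89.4, 88.6

Brew's profit: π = (P_{Brew} − 11)(247 − 2P_{Brew} + P_{Aroma}).
∂π/∂P_{Brew} = 269 − 4P_{Brew} + P_{Aroma} = 0 ⇒ P_{Brew} = 67.25 + 0.25P_{Aroma}.
Similarly P_{Aroma} = 66.25 + 0.25P_{Brew}.
Substituting the second reaction function into the first: P_{Brew} = 67.25 + 0.25(66.25 + 0.25P_{Brew}), which gives 0.9375P_{Brew} = 83.8125 ⇒ P_{Brew} = 89.4.
Then P_{Aroma} = 66.25 + 0.25·89.4 = 88.6.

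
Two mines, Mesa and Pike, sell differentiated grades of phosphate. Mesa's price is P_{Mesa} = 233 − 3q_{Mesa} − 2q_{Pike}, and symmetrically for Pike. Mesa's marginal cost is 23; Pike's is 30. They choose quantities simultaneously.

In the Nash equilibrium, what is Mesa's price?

Mine Mesa's profit: π = q_{Mesa}(233 − 3q_{Mesa} − 2q_{Pike}) − 23q_{Mesa}.
∂π/∂q_{Mesa} = 210 − 6q_{Mesa} − 2q_{Pike} = 0 ⇒ q_{Mesa} = 35 − (1/3)q_{Pike}.
Similarly q_{Pike} = 203/6 − (1/3)q_{Mesa}.
Substituting the second reaction function into the first: q_{Mesa} = 35 − (1/3)(203/6 − (1/3)q_{Mesa}), which gives (8/9)q_{Mesa} = 427/18 ⇒ q_{Mesa} = 26.6875.
Then q_{Pike} = 203/6 − (1/3)·26.6875 = 24.9375.
P_{Mesa} = 233 − 3·26.6875 − 2·24.9375 = 103.0625.

103.0625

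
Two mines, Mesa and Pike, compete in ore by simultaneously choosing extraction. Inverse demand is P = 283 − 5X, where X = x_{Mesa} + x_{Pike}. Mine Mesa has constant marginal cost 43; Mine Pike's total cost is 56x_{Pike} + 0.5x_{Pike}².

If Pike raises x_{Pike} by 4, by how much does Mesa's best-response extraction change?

Mine Mesa's profit: π = x_{Mesa}(283 − 5(x_{Mesa} + x_{Pike})) − 43x_{Mesa}.
∂π/∂x_{Mesa} = 240 − 10x_{Mesa} − 5x_{Pike} = 0, so x_{Mesa} = 24 − 0.5x_{Pike}.
The reaction-function slope is −0.5, so a 4-unit rise in x_{Pike} moves x_{Mesa} by −0.5 × 4 = −2. Mesa's best response falls — the actions are strategic substitutes.

-2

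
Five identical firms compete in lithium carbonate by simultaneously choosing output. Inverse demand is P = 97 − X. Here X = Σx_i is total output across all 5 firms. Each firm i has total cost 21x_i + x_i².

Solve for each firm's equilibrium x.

9.5

A representative firm's profit is π_i = x_i(97 − X) − 21x_i − x_i², with X = x_i + Σ_{j≠i} x_j.
First-order condition: 76 − 4x_i − Σ_{j≠i} x_j = 0.
Imposing symmetry (x_j = x for all j) turns Σ_{j≠i} x_j into 4x, so 76 = 8x and x = 9.5.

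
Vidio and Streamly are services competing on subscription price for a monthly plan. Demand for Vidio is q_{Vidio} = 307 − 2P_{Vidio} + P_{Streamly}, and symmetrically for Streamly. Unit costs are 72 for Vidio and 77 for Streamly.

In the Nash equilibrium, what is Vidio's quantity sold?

158

Vidio's profit: π = (P_{Vidio} − 72)(307 − 2P_{Vidio} + P_{Streamly}).
∂π/∂P_{Vidio} = 451 − 4P_{Vidio} + P_{Streamly} = 0 ⇒ P_{Vidio} = 112.75 + 0.25P_{Streamly}.
Similarly P_{Streamly} = 115.25 + 0.25P_{Vidio}.
Plugging P_{Streamly} into Vidio's best response: P_{Vidio} = 112.75 + 0.25(115.25 + 0.25P_{Vidio}) ⇒ 0.9375P_{Vidio} = 141.5625, so P_{Vidio} = 151.
Then P_{Streamly} = 115.25 + 0.25·151 = 153.
q_{Vidio} = 307 − 2·151 + 153 = 158.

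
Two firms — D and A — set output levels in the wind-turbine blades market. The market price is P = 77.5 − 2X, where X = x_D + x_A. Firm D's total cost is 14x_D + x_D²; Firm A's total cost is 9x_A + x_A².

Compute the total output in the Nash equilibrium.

Firm D's profit: π = x_D(77.5 − 2(x_D + x_A)) − 14x_D − x_D².
∂π/∂x_D = 63.5 − 6x_D − 2x_A = 0, so x_D = 127/12 − (1/3)x_A.
By the same steps for A: x_A = 137/12 − (1/3)x_D.
Plugging x_A into D's best response: x_D = 127/12 − (1/3)(137/12 − (1/3)x_D) ⇒ (8/9)x_D = 61/9, so x_D = 7.625.
Then x_A = 137/12 − (1/3)·7.625 = 8.875.
Total output: 7.625 + 8.875 = 16.5.

16.5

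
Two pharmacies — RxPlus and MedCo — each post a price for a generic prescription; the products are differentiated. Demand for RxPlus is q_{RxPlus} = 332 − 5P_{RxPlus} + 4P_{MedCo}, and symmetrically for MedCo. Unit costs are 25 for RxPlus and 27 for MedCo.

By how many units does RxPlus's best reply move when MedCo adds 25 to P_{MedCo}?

10

RxPlus's profit: π = (P_{RxPlus} − 25)(332 − 5P_{RxPlus} + 4P_{MedCo}).
∂π/∂P_{RxPlus} = 457 − 10P_{RxPlus} + 4P_{MedCo} = 0 ⇒ P_{RxPlus} = 45.7 + 0.4P_{MedCo}.
The reaction-function slope is 0.4, so a 25-unit rise in P_{MedCo} moves P_{RxPlus} by 0.4 × 25 = 10. RxPlus's best response rises — the actions are strategic complements.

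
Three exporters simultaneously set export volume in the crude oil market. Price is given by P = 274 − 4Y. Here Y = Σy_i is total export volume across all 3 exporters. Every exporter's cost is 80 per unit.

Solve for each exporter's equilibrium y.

12.125

A representative exporter's profit is π_i = y_i(274 − 4Y) − 80y_i, with Y = y_i + Σ_{j≠i} y_j.
First-order condition: 194 − 8y_i − 4Σ_{j≠i} y_j = 0.
Imposing symmetry (y_j = y for all j) turns Σ_{j≠i} y_j into 2y, so 194 = 16y and y = 12.125.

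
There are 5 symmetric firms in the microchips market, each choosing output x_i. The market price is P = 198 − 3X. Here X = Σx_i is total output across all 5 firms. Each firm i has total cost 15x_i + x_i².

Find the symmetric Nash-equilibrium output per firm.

A representative firm's profit is π_i = x_i(198 − 3X) − 15x_i − x_i², with X = x_i + Σ_{j≠i} x_j.
First-order condition: 183 − 8x_i − 3Σ_{j≠i} x_j = 0.
Imposing symmetry (x_j = x for all j) turns Σ_{j≠i} x_j into 4x, so 183 = 20x and x = 9.15.

9.15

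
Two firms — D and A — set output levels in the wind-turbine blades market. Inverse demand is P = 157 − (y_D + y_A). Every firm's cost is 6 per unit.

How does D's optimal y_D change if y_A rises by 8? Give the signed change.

Firm D's profit: π = y_D(157 − (y_D + y_A)) − 6y_D.
∂π/∂y_D = 151 − 2y_D − y_A = 0, so y_D = 75.5 − 0.5y_A.
The reaction-function slope is −0.5, so an 8-unit rise in y_A moves y_D by −0.5 × 8 = −4. D's best response falls — the actions are strategic substitutes.

-4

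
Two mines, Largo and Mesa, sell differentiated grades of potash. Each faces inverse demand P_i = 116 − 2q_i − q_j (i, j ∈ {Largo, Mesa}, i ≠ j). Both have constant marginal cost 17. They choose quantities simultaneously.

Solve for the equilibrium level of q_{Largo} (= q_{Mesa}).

19.8

Mine Largo's profit: π = q_{Largo}(116 − 2q_{Largo} − q_{Mesa}) − 17q_{Largo}.
∂π/∂q_{Largo} = 99 − 4q_{Largo} − q_{Mesa} = 0 ⇒ q_{Largo} = 24.75 − 0.25q_{Mesa}.
By symmetry q_{Mesa} = q_{Largo}; substituting into the reaction function, 1.25q_{Largo} = 24.75 and q_{Largo} = 19.8.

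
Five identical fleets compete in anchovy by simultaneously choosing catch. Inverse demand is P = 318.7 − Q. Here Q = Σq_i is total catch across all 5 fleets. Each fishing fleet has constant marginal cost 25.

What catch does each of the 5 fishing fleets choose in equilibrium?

A representative fishing fleet's profit is π_i = q_i(318.7 − Q) − 25q_i, with Q = q_i + Σ_{j≠i} q_j.
First-order condition: 293.7 − 2q_i − Σ_{j≠i} q_j = 0.
In a symmetric equilibrium every fishing fleet chooses the same q, so Σ_{j≠i} q_j = 4q. The condition becomes 293.7 − 6q = 0, giving q = 293.7/6 = 48.95.

48.95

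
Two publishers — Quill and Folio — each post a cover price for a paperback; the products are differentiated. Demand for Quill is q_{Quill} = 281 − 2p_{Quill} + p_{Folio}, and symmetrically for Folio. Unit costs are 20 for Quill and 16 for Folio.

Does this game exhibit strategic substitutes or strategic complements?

Quill's profit: π = (p_{Quill} − 20)(281 − 2p_{Quill} + p_{Folio}).
∂π/∂p_{Quill} = 321 − 4p_{Quill} + p_{Folio} = 0 ⇒ p_{Quill} = 80.25 + 0.25p_{Folio}.
The best-response slope dp_{Quill}/dp_{Folio} = 0.25 > 0: the reaction function is upward-sloping, so the choices are strategic complements.

strategic complements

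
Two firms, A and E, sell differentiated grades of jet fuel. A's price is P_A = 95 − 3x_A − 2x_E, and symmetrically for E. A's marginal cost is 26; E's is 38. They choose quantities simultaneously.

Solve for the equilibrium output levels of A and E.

9.375, 6.375

Firm A's profit: π = x_A(95 − 3x_A − 2x_E) − 26x_A.
∂π/∂x_A = 69 − 6x_A − 2x_E = 0 ⇒ x_A = 11.5 − (1/3)x_E.
Similarly x_E = 9.5 − (1/3)x_A.
Solving the two reaction functions simultaneously: (1 − (−1/3)(−1/3))x_A = 11.5 − (1/3)·9.5, so (8/9)x_A = 25/3 and x_A = 9.375.
Then x_E = 9.5 − (1/3)·9.375 = 6.375.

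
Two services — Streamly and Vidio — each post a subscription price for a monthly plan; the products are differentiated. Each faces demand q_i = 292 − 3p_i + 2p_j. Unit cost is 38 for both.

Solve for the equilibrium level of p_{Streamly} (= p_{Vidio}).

101.5

Streamly's profit: π = (p_{Streamly} − 38)(292 − 3p_{Streamly} + 2p_{Vidio}).
∂π/∂p_{Streamly} = 406 − 6p_{Streamly} + 2p_{Vidio} = 0 ⇒ p_{Streamly} = 203/3 + (1/3)p_{Vidio}.
By symmetry p_{Vidio} = p_{Streamly}; substituting into the reaction function, (2/3)p_{Streamly} = 203/3 and p_{Streamly} = 101.5.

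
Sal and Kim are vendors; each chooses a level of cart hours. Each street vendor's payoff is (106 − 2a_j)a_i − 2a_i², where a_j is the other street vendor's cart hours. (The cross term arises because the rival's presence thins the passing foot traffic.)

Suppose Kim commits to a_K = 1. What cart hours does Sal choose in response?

26

Sal's payoff is (106 − 2a_K)a_S − 2a_S².
∂π/∂a_S = 106 − 2a_K − 4a_S = 0, so a_S = 26.5 − 0.5a_K.
At a_K = 1: a_S = 26.5 − 0.5·1 = 26.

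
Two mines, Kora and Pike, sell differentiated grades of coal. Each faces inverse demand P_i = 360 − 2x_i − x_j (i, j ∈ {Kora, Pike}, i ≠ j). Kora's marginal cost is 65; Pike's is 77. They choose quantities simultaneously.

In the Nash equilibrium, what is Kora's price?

184.6

Mine Kora's profit: π = x_{Kora}(360 − 2x_{Kora} − x_{Pike}) − 65x_{Kora}.
∂π/∂x_{Kora} = 295 − 4x_{Kora} − x_{Pike} = 0 ⇒ x_{Kora} = 73.75 − 0.25x_{Pike}.
Similarly x_{Pike} = 70.75 − 0.25x_{Kora}.
Plugging x_{Pike} into Kora's best response: x_{Kora} = 73.75 − 0.25(70.75 − 0.25x_{Kora}) ⇒ 0.9375x_{Kora} = 56.0625, so x_{Kora} = 59.8.
Then x_{Pike} = 70.75 − 0.25·59.8 = 55.8.
P_{Kora} = 360 − 2·59.8 − 55.8 = 184.6.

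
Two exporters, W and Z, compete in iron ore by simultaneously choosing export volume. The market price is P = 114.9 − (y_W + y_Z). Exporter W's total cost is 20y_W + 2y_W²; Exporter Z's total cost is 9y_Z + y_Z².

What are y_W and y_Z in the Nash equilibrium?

11.9, 23.5

Exporter W's profit: π = y_W(114.9 − (y_W + y_Z)) − 20y_W − 2y_W².
∂π/∂y_W = 94.9 − 6y_W − y_Z = 0, so y_W = 949/60 − (1/6)y_Z.
For Z: ∂π/∂y_Z = 105.9 − 4y_Z − y_W = 0 ⇒ y_Z = 26.475 − 0.25y_W.
Substituting the second reaction function into the first: y_W = 949/60 − (1/6)(26.475 − 0.25y_W), which gives (23/24)y_W = 2737/240 ⇒ y_W = 11.9.
Then y_Z = 26.475 − 0.25·11.9 = 23.5.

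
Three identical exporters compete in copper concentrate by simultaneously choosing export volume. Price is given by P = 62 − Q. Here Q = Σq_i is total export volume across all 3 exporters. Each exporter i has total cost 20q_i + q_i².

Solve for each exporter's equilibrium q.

7

A representative exporter's profit is π_i = q_i(62 − Q) − 20q_i − q_i², with Q = q_i + Σ_{j≠i} q_j.
First-order condition: 42 − 4q_i − Σ_{j≠i} q_j = 0.
In a symmetric equilibrium every exporter chooses the same q, so Σ_{j≠i} q_j = 2q. The condition becomes 42 − 6q = 0, giving q = 42/6 = 7.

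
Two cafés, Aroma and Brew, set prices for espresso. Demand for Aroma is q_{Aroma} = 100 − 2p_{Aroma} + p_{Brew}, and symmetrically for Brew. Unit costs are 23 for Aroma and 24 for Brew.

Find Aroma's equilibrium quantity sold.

51.6

Aroma's profit: π = (p_{Aroma} − 23)(100 − 2p_{Aroma} + p_{Brew}).
∂π/∂p_{Aroma} = 146 − 4p_{Aroma} + p_{Brew} = 0 ⇒ p_{Aroma} = 36.5 + 0.25p_{Brew}.
Similarly p_{Brew} = 37 + 0.25p_{Aroma}.
Plugging p_{Brew} into Aroma's best response: p_{Aroma} = 36.5 + 0.25(37 + 0.25p_{Aroma}) ⇒ 0.9375p_{Aroma} = 45.75, so p_{Aroma} = 48.8.
Then p_{Brew} = 37 + 0.25·48.8 = 49.2.
q_{Aroma} = 100 − 2·48.8 + 49.2 = 51.6.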